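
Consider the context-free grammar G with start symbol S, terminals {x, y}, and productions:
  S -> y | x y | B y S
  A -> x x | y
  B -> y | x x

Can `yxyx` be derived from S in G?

no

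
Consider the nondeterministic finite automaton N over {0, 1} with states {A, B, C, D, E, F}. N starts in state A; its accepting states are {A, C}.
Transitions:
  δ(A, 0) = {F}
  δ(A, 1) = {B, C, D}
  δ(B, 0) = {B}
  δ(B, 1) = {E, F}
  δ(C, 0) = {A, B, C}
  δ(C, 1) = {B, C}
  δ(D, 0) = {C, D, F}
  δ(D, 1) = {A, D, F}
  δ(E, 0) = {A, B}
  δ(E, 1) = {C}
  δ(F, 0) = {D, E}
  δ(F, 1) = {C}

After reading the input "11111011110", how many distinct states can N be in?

Start: {A}
read 1: {B, C, D}
read 1: {A, B, C, D, E, F}
read 1: {A, B, C, D, E, F}
read 1: {A, B, C, D, E, F}
read 1: {A, B, C, D, E, F}
read 0: {A, B, C, D, E, F}
read 1: {A, B, C, D, E, F}
read 1: {A, B, C, D, E, F}
read 1: {A, B, C, D, E, F}
read 1: {A, B, C, D, E, F}
read 0: {A, B, C, D, E, F}
Final reachable set {A, B, C, D, E, F} has 6 states.

6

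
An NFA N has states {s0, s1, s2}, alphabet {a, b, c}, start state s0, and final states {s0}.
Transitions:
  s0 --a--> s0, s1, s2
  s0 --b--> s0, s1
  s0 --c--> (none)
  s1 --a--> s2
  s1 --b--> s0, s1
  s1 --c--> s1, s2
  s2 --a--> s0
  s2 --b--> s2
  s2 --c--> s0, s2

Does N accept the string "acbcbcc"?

Start: {s0}
read a: {s0, s1, s2}
read c: {s0, s1, s2}
read b: {s0, s1, s2}
read c: {s0, s1, s2}
read b: {s0, s1, s2}
read c: {s0, s1, s2}
read c: {s0, s1, s2}
Reachable ∩ accepting = {s0} — nonempty.

accepted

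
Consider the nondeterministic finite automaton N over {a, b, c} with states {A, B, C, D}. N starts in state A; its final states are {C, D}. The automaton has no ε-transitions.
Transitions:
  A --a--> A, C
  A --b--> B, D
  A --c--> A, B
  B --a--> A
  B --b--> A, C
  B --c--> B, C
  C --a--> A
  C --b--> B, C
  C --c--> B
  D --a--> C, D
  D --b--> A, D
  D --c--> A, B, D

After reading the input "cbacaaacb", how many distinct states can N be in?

4

Start: {A}
read c: {A, B}
read b: {A, B, C, D}
read a: {A, C, D}
read c: {A, B, D}
read a: {A, C, D}
read a: {A, C, D}
read a: {A, C, D}
read c: {A, B, D}
read b: {A, B, C, D}
Final reachable set {A, B, C, D} has 4 states.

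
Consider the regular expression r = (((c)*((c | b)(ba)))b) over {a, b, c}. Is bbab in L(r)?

yes

Split as bba·b: ((c)*((c|b)(ba))) matches bba and b matches b.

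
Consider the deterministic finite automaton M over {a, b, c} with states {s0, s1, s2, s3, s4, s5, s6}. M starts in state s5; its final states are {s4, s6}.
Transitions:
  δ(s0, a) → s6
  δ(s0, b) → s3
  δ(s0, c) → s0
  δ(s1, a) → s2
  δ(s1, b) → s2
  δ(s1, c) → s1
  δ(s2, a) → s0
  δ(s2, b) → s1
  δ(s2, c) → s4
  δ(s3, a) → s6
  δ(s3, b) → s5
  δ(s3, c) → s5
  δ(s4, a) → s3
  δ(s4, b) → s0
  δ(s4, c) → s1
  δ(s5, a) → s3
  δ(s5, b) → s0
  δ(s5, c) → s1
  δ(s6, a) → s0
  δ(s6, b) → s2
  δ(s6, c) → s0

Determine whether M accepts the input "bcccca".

s5 --b--> s0
s0 --c--> s0
s0 --c--> s0
s0 --c--> s0
s0 --c--> s0
s0 --a--> s6
End in state s6, which is an accepting state.

accepted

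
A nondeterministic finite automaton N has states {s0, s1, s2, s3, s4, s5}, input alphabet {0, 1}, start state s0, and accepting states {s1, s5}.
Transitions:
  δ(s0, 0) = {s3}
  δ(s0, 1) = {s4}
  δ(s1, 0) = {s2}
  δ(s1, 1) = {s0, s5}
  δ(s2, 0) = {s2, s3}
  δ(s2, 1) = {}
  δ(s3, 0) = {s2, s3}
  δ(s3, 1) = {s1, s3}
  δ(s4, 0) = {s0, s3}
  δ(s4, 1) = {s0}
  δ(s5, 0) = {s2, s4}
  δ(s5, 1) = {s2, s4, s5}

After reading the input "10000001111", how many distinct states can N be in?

Start: {s0}
read 1: {s4}
read 0: {s0, s3}
read 0: {s2, s3}
read 0: {s2, s3}
read 0: {s2, s3}
read 0: {s2, s3}
read 0: {s2, s3}
read 1: {s1, s3}
read 1: {s0, s1, s3, s5}
read 1: {s0, s1, s2, s3, s4, s5}
read 1: {s0, s1, s2, s3, s4, s5}
Final reachable set {s0, s1, s2, s3, s4, s5} has 6 states.

6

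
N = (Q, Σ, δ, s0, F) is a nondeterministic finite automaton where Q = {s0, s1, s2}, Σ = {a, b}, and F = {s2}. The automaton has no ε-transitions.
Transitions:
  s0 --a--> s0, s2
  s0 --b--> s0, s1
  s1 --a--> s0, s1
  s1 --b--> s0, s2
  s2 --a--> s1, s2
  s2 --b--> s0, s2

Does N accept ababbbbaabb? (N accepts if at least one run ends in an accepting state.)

Start: {s0}
read a: {s0, s2}
read b: {s0, s1, s2}
read a: {s0, s1, s2}
read b: {s0, s1, s2}
read b: {s0, s1, s2}
read b: {s0, s1, s2}
read b: {s0, s1, s2}
read a: {s0, s1, s2}
read a: {s0, s1, s2}
read b: {s0, s1, s2}
read b: {s0, s1, s2}
Reachable ∩ accepting = {s2} — nonempty.

accepted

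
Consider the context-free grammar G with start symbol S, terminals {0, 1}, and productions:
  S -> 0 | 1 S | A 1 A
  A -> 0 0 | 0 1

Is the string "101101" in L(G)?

S ⇒ 1S ⇒ 1A1A ⇒ 1011A ⇒ 101101

yes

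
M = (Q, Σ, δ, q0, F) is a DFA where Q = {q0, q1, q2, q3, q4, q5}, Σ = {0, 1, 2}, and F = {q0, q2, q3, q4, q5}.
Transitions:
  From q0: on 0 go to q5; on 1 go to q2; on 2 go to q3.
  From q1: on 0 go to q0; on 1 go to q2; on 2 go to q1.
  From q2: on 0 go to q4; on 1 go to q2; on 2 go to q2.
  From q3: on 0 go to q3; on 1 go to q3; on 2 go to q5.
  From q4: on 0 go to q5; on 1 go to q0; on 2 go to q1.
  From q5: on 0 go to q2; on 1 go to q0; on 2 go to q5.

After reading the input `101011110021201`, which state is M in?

q0 --1--> q2
q2 --0--> q4
q4 --1--> q0
q0 --0--> q5
q5 --1--> q0
q0 --1--> q2
q2 --1--> q2
q2 --1--> q2
q2 --0--> q4
q4 --0--> q5
q5 --2--> q5
q5 --1--> q0
q0 --2--> q3
q3 --0--> q3
q3 --1--> q3

q3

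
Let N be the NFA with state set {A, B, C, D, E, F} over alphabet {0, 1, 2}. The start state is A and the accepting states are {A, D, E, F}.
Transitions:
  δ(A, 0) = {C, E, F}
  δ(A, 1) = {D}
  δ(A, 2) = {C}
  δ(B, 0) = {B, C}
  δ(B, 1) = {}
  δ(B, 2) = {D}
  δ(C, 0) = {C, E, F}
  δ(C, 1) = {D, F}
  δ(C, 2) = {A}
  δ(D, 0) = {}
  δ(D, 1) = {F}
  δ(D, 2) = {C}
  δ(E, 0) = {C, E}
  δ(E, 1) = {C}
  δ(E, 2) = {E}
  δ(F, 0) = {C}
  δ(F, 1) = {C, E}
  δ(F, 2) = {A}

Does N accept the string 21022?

rejected

Start: {A}
read 2: {C}
read 1: {D, F}
read 0: {C}
read 2: {A}
read 2: {C}
Reachable ∩ accepting = {} — empty.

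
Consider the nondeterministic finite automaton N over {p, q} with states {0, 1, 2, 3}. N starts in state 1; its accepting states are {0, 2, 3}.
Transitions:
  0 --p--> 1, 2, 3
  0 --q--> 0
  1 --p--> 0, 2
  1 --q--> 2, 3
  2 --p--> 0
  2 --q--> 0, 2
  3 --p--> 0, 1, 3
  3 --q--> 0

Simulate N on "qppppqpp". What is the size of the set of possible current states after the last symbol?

Start: {1}
read q: {2, 3}
read p: {0, 1, 3}
read p: {0, 1, 2, 3}
read p: {0, 1, 2, 3}
read p: {0, 1, 2, 3}
read q: {0, 2, 3}
read p: {0, 1, 2, 3}
read p: {0, 1, 2, 3}
Final reachable set {0, 1, 2, 3} has 4 states.

4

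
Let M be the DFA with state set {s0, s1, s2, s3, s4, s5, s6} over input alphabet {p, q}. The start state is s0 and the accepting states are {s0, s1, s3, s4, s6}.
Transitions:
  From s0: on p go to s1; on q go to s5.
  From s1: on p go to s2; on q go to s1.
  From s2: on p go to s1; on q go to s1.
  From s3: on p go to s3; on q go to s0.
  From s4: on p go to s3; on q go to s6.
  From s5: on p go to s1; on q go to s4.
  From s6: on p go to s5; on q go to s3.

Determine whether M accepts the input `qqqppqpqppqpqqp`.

s0 --q--> s5
s5 --q--> s4
s4 --q--> s6
s6 --p--> s5
s5 --p--> s1
s1 --q--> s1
s1 --p--> s2
s2 --q--> s1
s1 --p--> s2
s2 --p--> s1
s1 --q--> s1
s1 --p--> s2
s2 --q--> s1
s1 --q--> s1
s1 --p--> s2
End in state s2, which is not an accepting state.

rejected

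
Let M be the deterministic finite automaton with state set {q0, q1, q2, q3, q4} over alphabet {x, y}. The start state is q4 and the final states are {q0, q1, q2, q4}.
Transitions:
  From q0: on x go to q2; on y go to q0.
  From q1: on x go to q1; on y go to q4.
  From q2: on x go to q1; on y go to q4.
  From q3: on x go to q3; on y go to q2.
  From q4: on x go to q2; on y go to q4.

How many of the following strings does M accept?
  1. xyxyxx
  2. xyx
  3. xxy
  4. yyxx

4

xyxyxx: accepted
xyx: accepted
xxy: accepted
yyxx: accepted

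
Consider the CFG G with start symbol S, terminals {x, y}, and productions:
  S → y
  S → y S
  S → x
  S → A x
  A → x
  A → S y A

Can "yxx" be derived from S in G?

S ⇒ yS ⇒ yAx ⇒ yxx

yes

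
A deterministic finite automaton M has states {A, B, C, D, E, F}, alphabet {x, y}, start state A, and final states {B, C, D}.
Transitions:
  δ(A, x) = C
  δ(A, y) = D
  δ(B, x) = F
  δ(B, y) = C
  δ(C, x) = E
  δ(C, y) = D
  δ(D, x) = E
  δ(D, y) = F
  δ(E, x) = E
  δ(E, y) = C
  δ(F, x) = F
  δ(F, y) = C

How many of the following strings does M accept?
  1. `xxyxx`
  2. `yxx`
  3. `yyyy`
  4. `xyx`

1

`xxyxx`: rejected
`yxx`: rejected
`yyyy`: accepted
`xyx`: rejected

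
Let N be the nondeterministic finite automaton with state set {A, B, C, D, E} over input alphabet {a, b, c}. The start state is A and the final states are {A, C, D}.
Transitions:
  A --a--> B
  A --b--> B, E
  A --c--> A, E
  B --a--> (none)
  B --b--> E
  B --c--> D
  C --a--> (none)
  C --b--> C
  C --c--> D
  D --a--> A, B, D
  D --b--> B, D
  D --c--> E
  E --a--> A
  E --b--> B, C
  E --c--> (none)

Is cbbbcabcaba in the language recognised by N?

Start: {A}
read c: {A, E}
read b: {B, C, E}
read b: {B, C, E}
read b: {B, C, E}
read c: {D}
read a: {A, B, D}
read b: {B, D, E}
read c: {D, E}
read a: {A, B, D}
read b: {B, D, E}
read a: {A, B, D}
Reachable ∩ accepting = {A, D} — nonempty.

accepted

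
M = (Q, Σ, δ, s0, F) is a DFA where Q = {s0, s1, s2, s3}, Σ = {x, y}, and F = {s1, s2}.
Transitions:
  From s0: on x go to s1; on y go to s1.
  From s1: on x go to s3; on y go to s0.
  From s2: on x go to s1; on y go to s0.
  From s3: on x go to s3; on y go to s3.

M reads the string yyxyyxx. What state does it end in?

s0 --y--> s1
s1 --y--> s0
s0 --x--> s1
s1 --y--> s0
s0 --y--> s1
s1 --x--> s3
s3 --x--> s3

s3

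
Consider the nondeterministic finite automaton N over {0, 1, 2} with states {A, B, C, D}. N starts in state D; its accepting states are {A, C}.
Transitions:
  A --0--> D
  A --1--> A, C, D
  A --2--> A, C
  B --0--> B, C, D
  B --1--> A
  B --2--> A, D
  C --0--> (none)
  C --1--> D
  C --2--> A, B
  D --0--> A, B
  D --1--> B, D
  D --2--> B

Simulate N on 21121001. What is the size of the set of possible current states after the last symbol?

Start: {D}
read 2: {B}
read 1: {A}
read 1: {A, C, D}
read 2: {A, B, C}
read 1: {A, C, D}
read 0: {A, B, D}
read 0: {A, B, C, D}
read 1: {A, B, C, D}
Final reachable set {A, B, C, D} has 4 states.

4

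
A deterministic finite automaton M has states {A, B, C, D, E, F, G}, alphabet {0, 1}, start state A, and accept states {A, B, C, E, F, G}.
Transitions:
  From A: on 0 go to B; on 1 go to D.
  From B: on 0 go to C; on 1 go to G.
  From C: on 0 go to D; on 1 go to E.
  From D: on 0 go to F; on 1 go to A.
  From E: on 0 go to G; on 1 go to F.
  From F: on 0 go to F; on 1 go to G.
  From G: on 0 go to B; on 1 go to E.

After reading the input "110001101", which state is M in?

G

A --1--> D
D --1--> A
A --0--> B
B --0--> C
C --0--> D
D --1--> A
A --1--> D
D --0--> F
F --1--> G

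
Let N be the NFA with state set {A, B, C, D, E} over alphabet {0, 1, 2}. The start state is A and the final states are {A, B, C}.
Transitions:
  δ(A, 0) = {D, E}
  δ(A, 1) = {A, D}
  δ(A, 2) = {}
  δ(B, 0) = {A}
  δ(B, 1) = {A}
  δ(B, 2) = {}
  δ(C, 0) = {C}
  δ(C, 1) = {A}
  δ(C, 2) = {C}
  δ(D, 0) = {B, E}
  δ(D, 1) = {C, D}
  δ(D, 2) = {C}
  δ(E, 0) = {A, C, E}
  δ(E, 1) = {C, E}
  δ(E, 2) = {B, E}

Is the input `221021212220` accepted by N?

Start: {A}
read 2: {}
The reachable set is empty and stays empty for the remaining 11 symbols.
Reachable ∩ accepting = {} — empty.

rejected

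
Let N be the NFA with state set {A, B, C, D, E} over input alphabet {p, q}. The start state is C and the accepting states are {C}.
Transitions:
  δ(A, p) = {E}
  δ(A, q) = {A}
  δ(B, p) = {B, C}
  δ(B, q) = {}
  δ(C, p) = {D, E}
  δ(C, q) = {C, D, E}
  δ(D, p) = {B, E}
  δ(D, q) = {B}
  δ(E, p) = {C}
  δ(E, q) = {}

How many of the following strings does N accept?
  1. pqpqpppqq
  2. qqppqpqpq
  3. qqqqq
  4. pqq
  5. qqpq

pqpqpppqq: accepted
qqppqpqpq: accepted
qqqqq: accepted
pqq: rejected
qqpq: accepted

4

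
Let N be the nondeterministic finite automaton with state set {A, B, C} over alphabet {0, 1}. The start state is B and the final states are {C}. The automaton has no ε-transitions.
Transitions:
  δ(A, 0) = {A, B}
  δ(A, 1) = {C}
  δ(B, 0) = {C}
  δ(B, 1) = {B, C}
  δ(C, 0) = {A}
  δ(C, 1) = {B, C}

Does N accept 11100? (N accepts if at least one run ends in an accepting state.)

rejected

Start: {B}
read 1: {B, C}
read 1: {B, C}
read 1: {B, C}
read 0: {A, C}
read 0: {A, B}
Reachable ∩ accepting = {} — empty.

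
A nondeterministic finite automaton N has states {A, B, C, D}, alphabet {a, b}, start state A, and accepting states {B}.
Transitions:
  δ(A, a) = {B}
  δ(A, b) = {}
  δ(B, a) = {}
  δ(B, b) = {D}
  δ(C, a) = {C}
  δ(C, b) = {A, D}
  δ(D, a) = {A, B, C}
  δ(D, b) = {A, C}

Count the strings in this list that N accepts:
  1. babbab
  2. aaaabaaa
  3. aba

babbab: rejected
aaaabaaa: rejected
aba: accepted

1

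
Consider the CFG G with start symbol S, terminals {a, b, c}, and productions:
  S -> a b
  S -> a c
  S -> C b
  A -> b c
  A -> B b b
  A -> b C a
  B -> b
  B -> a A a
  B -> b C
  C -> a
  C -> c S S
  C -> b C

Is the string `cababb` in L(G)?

S ⇒ Cb ⇒ cSSb ⇒ cCbSb ⇒ cabSb ⇒ cababb

yes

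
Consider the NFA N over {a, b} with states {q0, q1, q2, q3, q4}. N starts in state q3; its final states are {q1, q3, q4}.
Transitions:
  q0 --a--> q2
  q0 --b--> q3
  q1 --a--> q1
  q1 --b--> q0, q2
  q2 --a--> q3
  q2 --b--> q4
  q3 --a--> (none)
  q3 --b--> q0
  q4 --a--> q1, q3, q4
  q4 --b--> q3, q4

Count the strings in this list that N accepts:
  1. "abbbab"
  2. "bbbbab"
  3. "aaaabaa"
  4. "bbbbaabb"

0

"abbbab": rejected
"bbbbab": rejected
"aaaabaa": rejected
"bbbbaabb": rejected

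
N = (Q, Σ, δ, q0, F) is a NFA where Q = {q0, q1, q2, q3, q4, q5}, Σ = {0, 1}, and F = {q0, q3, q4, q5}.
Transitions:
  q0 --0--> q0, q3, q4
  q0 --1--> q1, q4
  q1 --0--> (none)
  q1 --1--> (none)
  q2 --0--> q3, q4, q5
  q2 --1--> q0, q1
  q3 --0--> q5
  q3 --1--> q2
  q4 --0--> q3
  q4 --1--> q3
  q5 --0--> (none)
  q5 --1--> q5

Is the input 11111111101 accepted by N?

rejected

Start: {q0}
read 1: {q1, q4}
read 1: {q3}
read 1: {q2}
read 1: {q0, q1}
read 1: {q1, q4}
read 1: {q3}
read 1: {q2}
read 1: {q0, q1}
read 1: {q1, q4}
read 0: {q3}
read 1: {q2}
Reachable ∩ accepting = {} — empty.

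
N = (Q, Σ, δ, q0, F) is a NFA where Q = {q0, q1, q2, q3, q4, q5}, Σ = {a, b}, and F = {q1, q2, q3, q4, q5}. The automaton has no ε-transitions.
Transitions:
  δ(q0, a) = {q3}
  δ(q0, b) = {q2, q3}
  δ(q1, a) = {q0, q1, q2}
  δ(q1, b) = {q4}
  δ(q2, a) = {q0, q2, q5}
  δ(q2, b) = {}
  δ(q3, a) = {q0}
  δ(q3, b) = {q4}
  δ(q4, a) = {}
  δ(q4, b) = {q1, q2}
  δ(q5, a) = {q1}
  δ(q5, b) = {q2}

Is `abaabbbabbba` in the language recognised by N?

Start: {q0}
read a: {q3}
read b: {q4}
read a: {}
The reachable set is empty and stays empty for the remaining 9 symbols.
Reachable ∩ accepting = {} — empty.

rejected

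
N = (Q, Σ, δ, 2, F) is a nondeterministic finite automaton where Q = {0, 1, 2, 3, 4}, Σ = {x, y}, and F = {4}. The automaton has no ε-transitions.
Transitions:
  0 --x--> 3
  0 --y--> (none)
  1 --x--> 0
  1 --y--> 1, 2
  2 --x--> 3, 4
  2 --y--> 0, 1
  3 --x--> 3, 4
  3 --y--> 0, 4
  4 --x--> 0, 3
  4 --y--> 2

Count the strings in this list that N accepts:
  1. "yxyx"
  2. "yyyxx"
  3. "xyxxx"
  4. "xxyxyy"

2

"yxyx": rejected
"yyyxx": accepted
"xyxxx": accepted
"xxyxyy": rejected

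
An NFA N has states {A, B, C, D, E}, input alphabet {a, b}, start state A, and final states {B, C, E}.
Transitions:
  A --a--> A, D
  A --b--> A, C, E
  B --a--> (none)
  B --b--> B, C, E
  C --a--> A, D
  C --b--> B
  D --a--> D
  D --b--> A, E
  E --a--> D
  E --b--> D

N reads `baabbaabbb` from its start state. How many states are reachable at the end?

Start: {A}
read b: {A, C, E}
read a: {A, D}
read a: {A, D}
read b: {A, C, E}
read b: {A, B, C, D, E}
read a: {A, D}
read a: {A, D}
read b: {A, C, E}
read b: {A, B, C, D, E}
read b: {A, B, C, D, E}
Final reachable set {A, B, C, D, E} has 5 states.

5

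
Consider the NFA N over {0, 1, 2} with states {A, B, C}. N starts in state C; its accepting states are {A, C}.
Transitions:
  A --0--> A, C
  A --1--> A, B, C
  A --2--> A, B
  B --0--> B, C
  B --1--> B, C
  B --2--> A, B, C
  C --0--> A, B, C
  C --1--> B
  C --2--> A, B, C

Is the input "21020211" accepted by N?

Start: {C}
read 2: {A, B, C}
read 1: {A, B, C}
read 0: {A, B, C}
read 2: {A, B, C}
read 0: {A, B, C}
read 2: {A, B, C}
read 1: {A, B, C}
read 1: {A, B, C}
Reachable ∩ accepting = {A, C} — nonempty.

accepted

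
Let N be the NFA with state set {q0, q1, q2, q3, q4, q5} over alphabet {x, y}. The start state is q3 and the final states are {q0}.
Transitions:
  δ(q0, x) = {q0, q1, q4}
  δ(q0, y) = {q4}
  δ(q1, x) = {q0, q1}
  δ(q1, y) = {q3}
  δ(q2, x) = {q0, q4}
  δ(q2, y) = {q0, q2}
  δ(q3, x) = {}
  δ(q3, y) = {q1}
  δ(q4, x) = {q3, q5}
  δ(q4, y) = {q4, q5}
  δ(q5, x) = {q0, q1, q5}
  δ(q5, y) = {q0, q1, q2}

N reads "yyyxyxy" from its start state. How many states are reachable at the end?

Start: {q3}
read y: {q1}
read y: {q3}
read y: {q1}
read x: {q0, q1}
read y: {q3, q4}
read x: {q3, q5}
read y: {q0, q1, q2}
Final reachable set {q0, q1, q2} has 3 states.

3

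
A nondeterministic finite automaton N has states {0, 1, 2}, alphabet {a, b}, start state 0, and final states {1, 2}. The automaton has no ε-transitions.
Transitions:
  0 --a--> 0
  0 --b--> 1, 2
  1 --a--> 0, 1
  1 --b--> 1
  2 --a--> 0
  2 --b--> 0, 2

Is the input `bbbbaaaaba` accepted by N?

accepted

Start: {0}
read b: {1, 2}
read b: {0, 1, 2}
read b: {0, 1, 2}
read b: {0, 1, 2}
read a: {0, 1}
read a: {0, 1}
read a: {0, 1}
read a: {0, 1}
read b: {1, 2}
read a: {0, 1}
Reachable ∩ accepting = {1} — nonempty.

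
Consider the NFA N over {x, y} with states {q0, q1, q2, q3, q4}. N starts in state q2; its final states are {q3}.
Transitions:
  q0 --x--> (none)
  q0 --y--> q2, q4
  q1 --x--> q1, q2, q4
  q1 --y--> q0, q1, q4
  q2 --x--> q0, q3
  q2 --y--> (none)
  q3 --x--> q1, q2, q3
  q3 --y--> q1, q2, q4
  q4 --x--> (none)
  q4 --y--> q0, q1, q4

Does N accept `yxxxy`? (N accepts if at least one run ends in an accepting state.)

rejected

Start: {q2}
read y: {}
The reachable set is empty and stays empty for the remaining 4 symbols.
Reachable ∩ accepting = {} — empty.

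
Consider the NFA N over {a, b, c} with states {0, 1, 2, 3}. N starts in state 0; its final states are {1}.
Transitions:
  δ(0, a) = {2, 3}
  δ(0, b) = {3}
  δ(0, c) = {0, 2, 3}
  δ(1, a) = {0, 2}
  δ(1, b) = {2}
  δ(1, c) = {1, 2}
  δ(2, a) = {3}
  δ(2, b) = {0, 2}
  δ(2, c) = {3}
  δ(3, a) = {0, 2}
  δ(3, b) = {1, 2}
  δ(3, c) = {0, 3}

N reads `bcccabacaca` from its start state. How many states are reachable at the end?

Start: {0}
read b: {3}
read c: {0, 3}
read c: {0, 2, 3}
read c: {0, 2, 3}
read a: {0, 2, 3}
read b: {0, 1, 2, 3}
read a: {0, 2, 3}
read c: {0, 2, 3}
read a: {0, 2, 3}
read c: {0, 2, 3}
read a: {0, 2, 3}
Final reachable set {0, 2, 3} has 3 states.

3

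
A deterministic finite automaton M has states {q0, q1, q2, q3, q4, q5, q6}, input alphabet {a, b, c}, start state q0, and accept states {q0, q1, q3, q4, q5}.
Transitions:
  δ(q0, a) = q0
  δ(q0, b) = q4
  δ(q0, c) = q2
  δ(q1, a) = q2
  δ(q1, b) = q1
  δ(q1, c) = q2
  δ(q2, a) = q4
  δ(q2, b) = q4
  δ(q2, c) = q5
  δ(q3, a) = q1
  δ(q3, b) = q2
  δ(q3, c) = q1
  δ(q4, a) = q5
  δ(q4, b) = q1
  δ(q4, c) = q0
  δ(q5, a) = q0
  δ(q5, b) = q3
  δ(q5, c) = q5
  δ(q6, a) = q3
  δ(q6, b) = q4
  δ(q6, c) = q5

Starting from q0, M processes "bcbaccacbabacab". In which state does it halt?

q1

q0 --b--> q4
q4 --c--> q0
q0 --b--> q4
q4 --a--> q5
q5 --c--> q5
q5 --c--> q5
q5 --a--> q0
q0 --c--> q2
q2 --b--> q4
q4 --a--> q5
q5 --b--> q3
q3 --a--> q1
q1 --c--> q2
q2 --a--> q4
q4 --b--> q1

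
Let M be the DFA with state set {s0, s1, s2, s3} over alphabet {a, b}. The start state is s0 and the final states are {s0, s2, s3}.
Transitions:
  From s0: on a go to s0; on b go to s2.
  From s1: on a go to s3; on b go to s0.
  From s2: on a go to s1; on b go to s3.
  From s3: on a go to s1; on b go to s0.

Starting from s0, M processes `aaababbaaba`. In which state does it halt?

s0

s0 --a--> s0
s0 --a--> s0
s0 --a--> s0
s0 --b--> s2
s2 --a--> s1
s1 --b--> s0
s0 --b--> s2
s2 --a--> s1
s1 --a--> s3
s3 --b--> s0
s0 --a--> s0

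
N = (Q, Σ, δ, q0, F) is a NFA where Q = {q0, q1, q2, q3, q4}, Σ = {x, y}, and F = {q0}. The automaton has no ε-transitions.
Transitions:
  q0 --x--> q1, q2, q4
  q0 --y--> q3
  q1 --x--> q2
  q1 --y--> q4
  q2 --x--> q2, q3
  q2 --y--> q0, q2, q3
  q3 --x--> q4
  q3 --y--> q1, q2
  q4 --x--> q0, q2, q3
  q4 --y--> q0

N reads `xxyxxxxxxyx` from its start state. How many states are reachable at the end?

5

Start: {q0}
read x: {q1, q2, q4}
read x: {q0, q2, q3}
read y: {q0, q1, q2, q3}
read x: {q1, q2, q3, q4}
read x: {q0, q2, q3, q4}
read x: {q0, q1, q2, q3, q4}
read x: {q0, q1, q2, q3, q4}
read x: {q0, q1, q2, q3, q4}
read x: {q0, q1, q2, q3, q4}
read y: {q0, q1, q2, q3, q4}
read x: {q0, q1, q2, q3, q4}
Final reachable set {q0, q1, q2, q3, q4} has 5 states.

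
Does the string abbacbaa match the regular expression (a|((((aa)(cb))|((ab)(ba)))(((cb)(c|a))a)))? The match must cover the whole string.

The right alternative ((((aa)(cb))|((ab)(ba)))(((cb)(c|a))a)) matches abbacbaa.

yes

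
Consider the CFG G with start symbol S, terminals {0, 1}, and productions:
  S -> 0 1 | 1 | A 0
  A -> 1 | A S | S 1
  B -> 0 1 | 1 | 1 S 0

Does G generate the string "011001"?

no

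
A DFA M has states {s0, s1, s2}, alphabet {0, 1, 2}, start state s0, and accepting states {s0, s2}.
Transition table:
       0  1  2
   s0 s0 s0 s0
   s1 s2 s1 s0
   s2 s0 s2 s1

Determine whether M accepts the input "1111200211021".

s0 --1--> s0
s0 --1--> s0
s0 --1--> s0
s0 --1--> s0
s0 --2--> s0
s0 --0--> s0
s0 --0--> s0
s0 --2--> s0
s0 --1--> s0
s0 --1--> s0
s0 --0--> s0
s0 --2--> s0
s0 --1--> s0
End in state s0, which is an accepting state.

accepted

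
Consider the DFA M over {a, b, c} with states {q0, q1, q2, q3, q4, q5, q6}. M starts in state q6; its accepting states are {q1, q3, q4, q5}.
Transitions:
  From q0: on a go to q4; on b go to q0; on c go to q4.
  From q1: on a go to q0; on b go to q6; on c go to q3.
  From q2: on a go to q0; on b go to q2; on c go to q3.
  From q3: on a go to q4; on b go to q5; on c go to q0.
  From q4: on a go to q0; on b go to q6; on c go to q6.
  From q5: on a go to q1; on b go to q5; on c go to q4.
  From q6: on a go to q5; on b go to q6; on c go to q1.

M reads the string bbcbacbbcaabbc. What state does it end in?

q6 --b--> q6
q6 --b--> q6
q6 --c--> q1
q1 --b--> q6
q6 --a--> q5
q5 --c--> q4
q4 --b--> q6
q6 --b--> q6
q6 --c--> q1
q1 --a--> q0
q0 --a--> q4
q4 --b--> q6
q6 --b--> q6
q6 --c--> q1

q1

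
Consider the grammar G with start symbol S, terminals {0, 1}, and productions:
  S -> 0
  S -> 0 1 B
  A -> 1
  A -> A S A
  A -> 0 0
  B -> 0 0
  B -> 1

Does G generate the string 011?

yes

S ⇒ 01B ⇒ 011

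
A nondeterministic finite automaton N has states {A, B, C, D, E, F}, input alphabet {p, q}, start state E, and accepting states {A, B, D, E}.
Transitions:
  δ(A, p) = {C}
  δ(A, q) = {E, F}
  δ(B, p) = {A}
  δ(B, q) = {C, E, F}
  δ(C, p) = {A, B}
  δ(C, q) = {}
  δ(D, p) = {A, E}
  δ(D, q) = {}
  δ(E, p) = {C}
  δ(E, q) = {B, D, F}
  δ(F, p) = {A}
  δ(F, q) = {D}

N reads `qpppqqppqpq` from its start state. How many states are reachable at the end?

Start: {E}
read q: {B, D, F}
read p: {A, E}
read p: {C}
read p: {A, B}
read q: {C, E, F}
read q: {B, D, F}
read p: {A, E}
read p: {C}
read q: {}
The reachable set is empty and stays empty for the remaining 2 symbols.
Final reachable set {} has 0 states.

0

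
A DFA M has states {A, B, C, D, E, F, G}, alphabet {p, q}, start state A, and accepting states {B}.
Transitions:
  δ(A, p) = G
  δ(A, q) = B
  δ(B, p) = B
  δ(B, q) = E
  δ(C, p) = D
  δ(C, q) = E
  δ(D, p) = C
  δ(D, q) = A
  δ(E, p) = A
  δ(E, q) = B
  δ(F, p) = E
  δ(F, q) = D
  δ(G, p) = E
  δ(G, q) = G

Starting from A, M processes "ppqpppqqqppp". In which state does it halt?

A --p--> G
G --p--> E
E --q--> B
B --p--> B
B --p--> B
B --p--> B
B --q--> E
E --q--> B
B --q--> E
E --p--> A
A --p--> G
G --p--> E

E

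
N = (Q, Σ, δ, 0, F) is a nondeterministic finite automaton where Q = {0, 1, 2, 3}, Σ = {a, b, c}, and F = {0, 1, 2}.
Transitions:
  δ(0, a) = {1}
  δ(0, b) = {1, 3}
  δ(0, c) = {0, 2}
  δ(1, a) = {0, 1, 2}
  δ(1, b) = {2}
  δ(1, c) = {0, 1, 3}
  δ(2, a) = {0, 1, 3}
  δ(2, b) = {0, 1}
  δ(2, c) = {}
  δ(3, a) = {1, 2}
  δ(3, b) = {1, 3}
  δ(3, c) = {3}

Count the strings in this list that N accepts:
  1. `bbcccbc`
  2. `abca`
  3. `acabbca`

2

`bbcccbc`: accepted
`abca`: rejected
`acabbca`: accepted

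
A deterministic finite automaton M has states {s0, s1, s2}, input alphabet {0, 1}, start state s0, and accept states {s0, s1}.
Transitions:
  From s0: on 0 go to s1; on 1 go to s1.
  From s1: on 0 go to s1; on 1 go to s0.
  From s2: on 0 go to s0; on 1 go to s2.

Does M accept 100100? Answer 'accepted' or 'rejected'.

s0 --1--> s1
s1 --0--> s1
s1 --0--> s1
s1 --1--> s0
s0 --0--> s1
s1 --0--> s1
End in state s1, which is an accepting state.

accepted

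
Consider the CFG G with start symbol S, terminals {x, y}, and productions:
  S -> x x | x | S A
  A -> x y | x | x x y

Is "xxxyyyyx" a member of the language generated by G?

no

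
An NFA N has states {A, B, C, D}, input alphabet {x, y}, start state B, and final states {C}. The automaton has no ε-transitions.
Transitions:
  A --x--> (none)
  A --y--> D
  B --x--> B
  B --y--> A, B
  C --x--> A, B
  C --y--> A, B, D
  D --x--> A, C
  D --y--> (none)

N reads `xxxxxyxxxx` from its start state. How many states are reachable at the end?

Start: {B}
read x: {B}
read x: {B}
read x: {B}
read x: {B}
read x: {B}
read y: {A, B}
read x: {B}
read x: {B}
read x: {B}
read x: {B}
Final reachable set {B} has 1 state.

1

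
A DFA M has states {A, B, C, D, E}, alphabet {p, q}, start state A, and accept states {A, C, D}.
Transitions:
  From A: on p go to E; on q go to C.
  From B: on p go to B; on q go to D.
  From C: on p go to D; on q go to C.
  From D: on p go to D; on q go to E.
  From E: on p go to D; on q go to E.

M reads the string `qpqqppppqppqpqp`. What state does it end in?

D

A --q--> C
C --p--> D
D --q--> E
E --q--> E
E --p--> D
D --p--> D
D --p--> D
D --p--> D
D --q--> E
E --p--> D
D --p--> D
D --q--> E
E --p--> D
D --q--> E
E --p--> D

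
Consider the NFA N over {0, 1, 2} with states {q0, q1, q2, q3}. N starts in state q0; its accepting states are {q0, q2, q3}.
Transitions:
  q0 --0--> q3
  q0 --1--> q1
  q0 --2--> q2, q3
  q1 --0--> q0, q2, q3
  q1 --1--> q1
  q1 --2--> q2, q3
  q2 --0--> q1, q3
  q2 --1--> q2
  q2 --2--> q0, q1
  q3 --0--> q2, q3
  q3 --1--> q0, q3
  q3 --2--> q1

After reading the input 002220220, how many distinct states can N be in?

4

Start: {q0}
read 0: {q3}
read 0: {q2, q3}
read 2: {q0, q1}
read 2: {q2, q3}
read 2: {q0, q1}
read 0: {q0, q2, q3}
read 2: {q0, q1, q2, q3}
read 2: {q0, q1, q2, q3}
read 0: {q0, q1, q2, q3}
Final reachable set {q0, q1, q2, q3} has 4 states.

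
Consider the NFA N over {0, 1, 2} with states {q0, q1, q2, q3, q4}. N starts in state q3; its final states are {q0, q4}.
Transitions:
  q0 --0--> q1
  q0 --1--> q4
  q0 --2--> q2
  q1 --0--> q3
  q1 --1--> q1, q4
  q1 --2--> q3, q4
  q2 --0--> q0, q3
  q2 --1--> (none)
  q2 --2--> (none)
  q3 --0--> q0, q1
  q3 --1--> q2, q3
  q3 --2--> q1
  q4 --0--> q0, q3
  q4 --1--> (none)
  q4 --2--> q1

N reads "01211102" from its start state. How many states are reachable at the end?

Start: {q3}
read 0: {q0, q1}
read 1: {q1, q4}
read 2: {q1, q3, q4}
read 1: {q1, q2, q3, q4}
read 1: {q1, q2, q3, q4}
read 1: {q1, q2, q3, q4}
read 0: {q0, q1, q3}
read 2: {q1, q2, q3, q4}
Final reachable set {q1, q2, q3, q4} has 4 states.

4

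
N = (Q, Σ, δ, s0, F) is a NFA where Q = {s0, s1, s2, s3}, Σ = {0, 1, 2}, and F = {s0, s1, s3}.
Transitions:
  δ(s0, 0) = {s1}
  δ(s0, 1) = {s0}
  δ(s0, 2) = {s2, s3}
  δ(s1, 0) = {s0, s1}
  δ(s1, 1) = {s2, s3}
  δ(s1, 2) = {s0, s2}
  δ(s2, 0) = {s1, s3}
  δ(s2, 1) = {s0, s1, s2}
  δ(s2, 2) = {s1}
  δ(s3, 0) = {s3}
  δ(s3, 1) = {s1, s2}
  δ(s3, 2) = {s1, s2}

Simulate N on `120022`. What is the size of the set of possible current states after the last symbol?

Start: {s0}
read 1: {s0}
read 2: {s2, s3}
read 0: {s1, s3}
read 0: {s0, s1, s3}
read 2: {s0, s1, s2, s3}
read 2: {s0, s1, s2, s3}
Final reachable set {s0, s1, s2, s3} has 4 states.

4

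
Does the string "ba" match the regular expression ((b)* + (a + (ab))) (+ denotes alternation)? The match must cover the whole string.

Neither (b)* nor (a+(ab)) matches ba.

no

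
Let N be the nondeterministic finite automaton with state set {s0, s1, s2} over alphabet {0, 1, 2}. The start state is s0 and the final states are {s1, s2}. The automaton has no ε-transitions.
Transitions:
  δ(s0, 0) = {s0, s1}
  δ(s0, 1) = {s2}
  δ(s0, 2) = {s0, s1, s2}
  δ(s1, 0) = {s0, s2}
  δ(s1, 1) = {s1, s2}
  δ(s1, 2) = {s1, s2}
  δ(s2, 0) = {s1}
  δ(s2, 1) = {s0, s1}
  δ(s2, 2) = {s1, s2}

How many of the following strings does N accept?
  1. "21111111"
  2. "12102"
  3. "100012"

3

"21111111": accepted
"12102": accepted
"100012": accepted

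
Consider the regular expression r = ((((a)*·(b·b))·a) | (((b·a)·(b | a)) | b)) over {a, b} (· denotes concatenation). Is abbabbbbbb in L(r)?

Neither (((a)*·(b·b))·a) nor (((b·a)·(b|a))|b) matches abbabbbbbb.

no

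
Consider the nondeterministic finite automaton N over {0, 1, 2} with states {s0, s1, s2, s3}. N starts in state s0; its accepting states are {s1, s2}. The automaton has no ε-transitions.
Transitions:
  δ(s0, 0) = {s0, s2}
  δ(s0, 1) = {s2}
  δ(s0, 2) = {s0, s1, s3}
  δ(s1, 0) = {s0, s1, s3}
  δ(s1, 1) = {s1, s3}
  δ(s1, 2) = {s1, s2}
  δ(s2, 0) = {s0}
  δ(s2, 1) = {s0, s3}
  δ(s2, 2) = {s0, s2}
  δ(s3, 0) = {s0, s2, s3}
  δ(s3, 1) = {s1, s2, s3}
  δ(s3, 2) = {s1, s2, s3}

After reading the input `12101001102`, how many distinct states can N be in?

4

Start: {s0}
read 1: {s2}
read 2: {s0, s2}
read 1: {s0, s2, s3}
read 0: {s0, s2, s3}
read 1: {s0, s1, s2, s3}
read 0: {s0, s1, s2, s3}
read 0: {s0, s1, s2, s3}
read 1: {s0, s1, s2, s3}
read 1: {s0, s1, s2, s3}
read 0: {s0, s1, s2, s3}
read 2: {s0, s1, s2, s3}
Final reachable set {s0, s1, s2, s3} has 4 states.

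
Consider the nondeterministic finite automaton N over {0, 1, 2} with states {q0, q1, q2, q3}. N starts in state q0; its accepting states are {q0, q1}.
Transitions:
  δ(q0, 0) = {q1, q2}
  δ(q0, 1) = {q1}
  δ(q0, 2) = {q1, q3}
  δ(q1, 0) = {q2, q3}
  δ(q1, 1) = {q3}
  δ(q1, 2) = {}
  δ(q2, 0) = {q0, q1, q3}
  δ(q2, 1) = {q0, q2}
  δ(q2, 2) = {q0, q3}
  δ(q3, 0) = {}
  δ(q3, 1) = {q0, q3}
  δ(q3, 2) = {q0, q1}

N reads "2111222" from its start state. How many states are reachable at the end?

3

Start: {q0}
read 2: {q1, q3}
read 1: {q0, q3}
read 1: {q0, q1, q3}
read 1: {q0, q1, q3}
read 2: {q0, q1, q3}
read 2: {q0, q1, q3}
read 2: {q0, q1, q3}
Final reachable set {q0, q1, q3} has 3 states.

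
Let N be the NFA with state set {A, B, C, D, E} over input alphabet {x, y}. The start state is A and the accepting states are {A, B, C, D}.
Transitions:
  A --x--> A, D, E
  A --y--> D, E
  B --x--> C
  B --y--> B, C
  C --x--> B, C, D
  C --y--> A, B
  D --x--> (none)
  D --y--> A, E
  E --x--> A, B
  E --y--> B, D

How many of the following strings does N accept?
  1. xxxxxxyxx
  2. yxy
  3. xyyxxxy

xxxxxxyxx: accepted
yxy: accepted
xyyxxxy: accepted

3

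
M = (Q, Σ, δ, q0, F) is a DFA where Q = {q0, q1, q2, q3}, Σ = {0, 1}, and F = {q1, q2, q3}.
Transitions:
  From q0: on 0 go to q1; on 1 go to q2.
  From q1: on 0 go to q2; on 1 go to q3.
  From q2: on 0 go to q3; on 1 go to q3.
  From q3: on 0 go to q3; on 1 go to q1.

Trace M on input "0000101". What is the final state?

q0 --0--> q1
q1 --0--> q2
q2 --0--> q3
q3 --0--> q3
q3 --1--> q1
q1 --0--> q2
q2 --1--> q3

q3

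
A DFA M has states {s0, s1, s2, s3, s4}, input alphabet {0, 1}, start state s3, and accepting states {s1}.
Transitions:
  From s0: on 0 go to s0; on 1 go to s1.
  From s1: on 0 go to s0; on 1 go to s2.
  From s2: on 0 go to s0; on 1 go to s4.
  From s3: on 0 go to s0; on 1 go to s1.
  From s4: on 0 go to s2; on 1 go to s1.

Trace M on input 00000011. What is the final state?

s3 --0--> s0
s0 --0--> s0
s0 --0--> s0
s0 --0--> s0
s0 --0--> s0
s0 --0--> s0
s0 --1--> s1
s1 --1--> s2

s2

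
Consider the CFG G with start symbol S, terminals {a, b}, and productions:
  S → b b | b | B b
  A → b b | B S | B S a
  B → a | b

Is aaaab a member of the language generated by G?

no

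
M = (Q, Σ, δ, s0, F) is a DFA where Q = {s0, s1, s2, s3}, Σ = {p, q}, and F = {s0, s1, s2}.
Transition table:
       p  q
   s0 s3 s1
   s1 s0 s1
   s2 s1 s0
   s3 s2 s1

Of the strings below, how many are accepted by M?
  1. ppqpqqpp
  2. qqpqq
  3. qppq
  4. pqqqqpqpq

ppqpqqpp: rejected
qqpqq: accepted
qppq: accepted
pqqqqpqpq: accepted

3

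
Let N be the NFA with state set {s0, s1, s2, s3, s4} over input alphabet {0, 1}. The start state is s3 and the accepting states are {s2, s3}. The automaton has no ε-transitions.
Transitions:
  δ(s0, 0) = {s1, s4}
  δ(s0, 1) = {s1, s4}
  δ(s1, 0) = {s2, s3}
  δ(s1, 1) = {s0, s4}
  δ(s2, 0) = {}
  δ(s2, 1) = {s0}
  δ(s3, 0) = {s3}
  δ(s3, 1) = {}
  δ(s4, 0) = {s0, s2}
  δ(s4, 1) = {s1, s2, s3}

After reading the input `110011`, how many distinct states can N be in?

Start: {s3}
read 1: {}
The reachable set is empty and stays empty for the remaining 5 symbols.
Final reachable set {} has 0 states.

0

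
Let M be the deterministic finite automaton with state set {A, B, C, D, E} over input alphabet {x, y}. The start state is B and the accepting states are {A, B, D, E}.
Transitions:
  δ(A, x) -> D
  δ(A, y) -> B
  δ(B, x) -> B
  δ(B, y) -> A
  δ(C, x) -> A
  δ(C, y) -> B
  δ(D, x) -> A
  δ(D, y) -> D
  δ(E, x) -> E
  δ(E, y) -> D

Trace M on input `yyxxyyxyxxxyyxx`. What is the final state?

B --y--> A
A --y--> B
B --x--> B
B --x--> B
B --y--> A
A --y--> B
B --x--> B
B --y--> A
A --x--> D
D --x--> A
A --x--> D
D --y--> D
D --y--> D
D --x--> A
A --x--> D

D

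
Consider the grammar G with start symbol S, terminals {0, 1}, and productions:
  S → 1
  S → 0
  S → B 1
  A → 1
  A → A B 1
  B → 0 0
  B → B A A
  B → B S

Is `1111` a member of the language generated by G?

no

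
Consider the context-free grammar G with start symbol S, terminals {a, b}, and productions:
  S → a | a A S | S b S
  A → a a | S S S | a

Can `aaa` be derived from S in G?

yes

S ⇒ aAS ⇒ aaS ⇒ aaa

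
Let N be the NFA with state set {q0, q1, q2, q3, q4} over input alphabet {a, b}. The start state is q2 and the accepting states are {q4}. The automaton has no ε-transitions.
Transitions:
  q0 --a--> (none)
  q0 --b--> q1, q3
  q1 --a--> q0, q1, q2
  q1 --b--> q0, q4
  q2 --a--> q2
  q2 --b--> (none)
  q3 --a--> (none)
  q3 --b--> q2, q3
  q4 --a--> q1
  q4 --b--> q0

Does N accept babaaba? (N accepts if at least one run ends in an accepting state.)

rejected

Start: {q2}
read b: {}
The reachable set is empty and stays empty for the remaining 6 symbols.
Reachable ∩ accepting = {} — empty.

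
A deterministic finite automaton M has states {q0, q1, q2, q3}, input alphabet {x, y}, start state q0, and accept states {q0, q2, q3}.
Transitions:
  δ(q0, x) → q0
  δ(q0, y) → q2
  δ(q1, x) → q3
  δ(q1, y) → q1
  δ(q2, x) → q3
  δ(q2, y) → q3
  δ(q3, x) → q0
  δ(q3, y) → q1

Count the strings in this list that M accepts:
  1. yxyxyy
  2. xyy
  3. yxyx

2

yxyxyy: rejected
xyy: accepted
yxyx: accepted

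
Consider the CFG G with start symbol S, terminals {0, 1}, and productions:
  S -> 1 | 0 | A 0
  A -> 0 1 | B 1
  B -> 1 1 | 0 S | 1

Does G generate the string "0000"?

no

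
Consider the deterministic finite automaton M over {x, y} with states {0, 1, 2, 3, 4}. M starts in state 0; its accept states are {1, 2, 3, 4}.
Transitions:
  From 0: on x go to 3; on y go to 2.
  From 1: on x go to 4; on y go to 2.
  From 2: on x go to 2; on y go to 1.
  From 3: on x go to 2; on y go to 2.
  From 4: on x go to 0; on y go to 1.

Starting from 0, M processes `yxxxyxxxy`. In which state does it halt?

2

0 --y--> 2
2 --x--> 2
2 --x--> 2
2 --x--> 2
2 --y--> 1
1 --x--> 4
4 --x--> 0
0 --x--> 3
3 --y--> 2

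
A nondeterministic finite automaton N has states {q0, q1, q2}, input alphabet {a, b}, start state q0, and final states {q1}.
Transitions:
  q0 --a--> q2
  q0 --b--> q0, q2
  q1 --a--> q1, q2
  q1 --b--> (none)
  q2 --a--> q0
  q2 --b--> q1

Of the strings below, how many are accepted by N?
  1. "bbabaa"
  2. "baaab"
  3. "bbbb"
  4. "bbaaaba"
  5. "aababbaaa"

5

"bbabaa": accepted
"baaab": accepted
"bbbb": accepted
"bbaaaba": accepted
"aababbaaa": accepted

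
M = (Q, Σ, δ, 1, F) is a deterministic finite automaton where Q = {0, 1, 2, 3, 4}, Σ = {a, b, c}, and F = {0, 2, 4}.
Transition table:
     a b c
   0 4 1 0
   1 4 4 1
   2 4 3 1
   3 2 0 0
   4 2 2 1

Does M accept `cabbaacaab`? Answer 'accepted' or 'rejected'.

rejected

1 --c--> 1
1 --a--> 4
4 --b--> 2
2 --b--> 3
3 --a--> 2
2 --a--> 4
4 --c--> 1
1 --a--> 4
4 --a--> 2
2 --b--> 3
End in state 3, which is not an accepting state.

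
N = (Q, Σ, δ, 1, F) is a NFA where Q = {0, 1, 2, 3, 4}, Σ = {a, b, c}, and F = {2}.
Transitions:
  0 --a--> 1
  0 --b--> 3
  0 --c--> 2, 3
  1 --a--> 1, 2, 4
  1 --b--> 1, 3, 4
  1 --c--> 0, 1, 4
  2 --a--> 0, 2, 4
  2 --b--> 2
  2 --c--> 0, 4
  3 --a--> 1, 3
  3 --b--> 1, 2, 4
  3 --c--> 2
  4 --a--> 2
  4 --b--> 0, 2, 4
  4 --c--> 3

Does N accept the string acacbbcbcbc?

Start: {1}
read a: {1, 2, 4}
read c: {0, 1, 3, 4}
read a: {1, 2, 3, 4}
read c: {0, 1, 2, 3, 4}
read b: {0, 1, 2, 3, 4}
read b: {0, 1, 2, 3, 4}
read c: {0, 1, 2, 3, 4}
read b: {0, 1, 2, 3, 4}
read c: {0, 1, 2, 3, 4}
read b: {0, 1, 2, 3, 4}
read c: {0, 1, 2, 3, 4}
Reachable ∩ accepting = {2} — nonempty.

accepted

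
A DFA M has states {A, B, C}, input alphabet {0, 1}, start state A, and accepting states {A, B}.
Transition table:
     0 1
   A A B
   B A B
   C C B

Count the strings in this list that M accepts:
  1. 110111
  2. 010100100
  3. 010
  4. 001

110111: accepted
010100100: accepted
010: accepted
001: accepted

4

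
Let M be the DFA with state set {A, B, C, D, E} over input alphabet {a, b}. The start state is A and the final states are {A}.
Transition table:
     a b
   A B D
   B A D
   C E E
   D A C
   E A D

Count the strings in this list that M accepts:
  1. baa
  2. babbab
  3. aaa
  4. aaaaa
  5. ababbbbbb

0

baa: rejected
babbab: rejected
aaa: rejected
aaaaa: rejected
ababbbbbb: rejected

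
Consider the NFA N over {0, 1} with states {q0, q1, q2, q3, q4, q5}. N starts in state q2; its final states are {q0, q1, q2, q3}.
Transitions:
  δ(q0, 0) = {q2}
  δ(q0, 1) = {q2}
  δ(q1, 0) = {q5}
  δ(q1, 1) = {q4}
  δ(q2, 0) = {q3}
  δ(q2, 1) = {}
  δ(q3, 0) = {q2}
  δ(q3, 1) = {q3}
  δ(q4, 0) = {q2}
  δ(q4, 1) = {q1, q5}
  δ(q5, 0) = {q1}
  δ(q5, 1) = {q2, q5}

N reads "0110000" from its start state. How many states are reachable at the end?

1

Start: {q2}
read 0: {q3}
read 1: {q3}
read 1: {q3}
read 0: {q2}
read 0: {q3}
read 0: {q2}
read 0: {q3}
Final reachable set {q3} has 1 state.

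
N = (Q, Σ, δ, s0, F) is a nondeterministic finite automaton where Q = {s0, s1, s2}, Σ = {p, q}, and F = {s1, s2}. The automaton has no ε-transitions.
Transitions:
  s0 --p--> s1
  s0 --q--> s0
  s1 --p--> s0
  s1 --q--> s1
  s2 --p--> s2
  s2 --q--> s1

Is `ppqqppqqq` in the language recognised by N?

rejected

Start: {s0}
read p: {s1}
read p: {s0}
read q: {s0}
read q: {s0}
read p: {s1}
read p: {s0}
read q: {s0}
read q: {s0}
read q: {s0}
Reachable ∩ accepting = {} — empty.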